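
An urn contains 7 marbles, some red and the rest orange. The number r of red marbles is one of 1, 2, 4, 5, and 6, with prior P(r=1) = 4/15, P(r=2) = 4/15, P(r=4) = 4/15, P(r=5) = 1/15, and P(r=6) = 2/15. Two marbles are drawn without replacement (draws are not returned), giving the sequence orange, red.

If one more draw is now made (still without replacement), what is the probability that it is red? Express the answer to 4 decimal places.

0.4239

Under each hypothesis, the probability of the observed sequence is: P(data | r = 1) = (6/7)(1/6) = 1/7; P(data | r = 2) = (5/7)(2/6) = 5/21; P(data | r = 4) = (3/7)(4/6) = 2/7; P(data | r = 5) = (2/7)(5/6) = 5/21; P(data | r = 6) = (1/7)(6/6) = 1/7.
Weighting by the prior gives 4/15 · 1/7 = 4/105, 4/15 · 5/21 = 4/63, 4/15 · 2/7 = 8/105, 1/15 · 5/21 = 1/63, 2/15 · 1/7 = 2/105; with total 67/315.
Dividing through by the total gives posterior P(r = 1 | data) = 12/67, P(r = 2 | data) = 20/67, P(r = 4 | data) = 24/67, P(r = 5 | data) = 5/67, P(r = 6 | data) = 6/67.
The predictive probability is P(red next | data) = (0)(12/67) + (1/5)(20/67) + (3/5)(24/67) + (4/5)(5/67) + (1)(6/67) = 142/335.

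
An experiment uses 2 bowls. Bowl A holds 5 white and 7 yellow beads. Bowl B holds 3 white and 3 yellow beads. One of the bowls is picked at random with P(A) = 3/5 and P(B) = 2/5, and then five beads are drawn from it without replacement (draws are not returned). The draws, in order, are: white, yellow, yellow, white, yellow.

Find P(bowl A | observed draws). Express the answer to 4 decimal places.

0.5700

For each hypothesis, P(data | H) works out to: P(data | bowl A) = (5/12)(7/11)(6/10)(4/9)(5/8) = 0.044192; P(data | bowl B) = (3/6)(3/5)(2/4)(2/3)(1/2) = 0.05.
The prior-weighted likelihoods are 3/5 · 0.044192 = 0.026515, 2/5 · 0.05 = 0.02; these sum to 0.046515.
Therefore the posterior P(bowl A | data) = (0.026515) / (0.046515) = 0.57003.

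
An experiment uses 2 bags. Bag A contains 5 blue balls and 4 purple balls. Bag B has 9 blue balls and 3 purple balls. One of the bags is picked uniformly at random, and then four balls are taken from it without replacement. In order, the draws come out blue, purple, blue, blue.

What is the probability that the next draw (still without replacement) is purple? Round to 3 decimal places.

The likelihood of the observed sequence under each hypothesis: P(data | bag A) = (5/9)(4/8)(4/7)(3/6) = 0.079365; P(data | bag B) = (9/12)(3/11)(8/10)(7/9) = 0.12727.
The prior-weighted likelihoods are 1/2 · 0.079365 = 0.039683, 1/2 · 0.12727 = 0.063636; these sum to 0.10332.
Normalising, the posterior is P(bag A | data) = 0.38408, P(bag B | data) = 0.61592.
The predictive probability is P(purple next | data) = (3/5)(0.38408) + (1/4)(0.61592) = 0.38443.

0.384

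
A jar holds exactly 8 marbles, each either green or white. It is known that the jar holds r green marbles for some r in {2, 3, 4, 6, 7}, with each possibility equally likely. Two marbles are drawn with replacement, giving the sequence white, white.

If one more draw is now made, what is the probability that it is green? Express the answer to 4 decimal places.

0.3689

Compute the likelihood of the observed sequence for each case: P(data | r = 2) = (6/8)(6/8) = 9/16; P(data | r = 3) = (5/8)(5/8) = 25/64; P(data | r = 4) = (4/8)(4/8) = 1/4; P(data | r = 6) = (2/8)(2/8) = 1/16; P(data | r = 7) = (1/8)(1/8) = 1/64.
Multiplying each by its prior: 1/5 · 9/16 = 9/80, 1/5 · 25/64 = 5/64, 1/5 · 1/4 = 1/20, 1/5 · 1/16 = 1/80, 1/5 · 1/64 = 1/320; with total 41/160.
Dividing through by the total gives posterior P(r = 2 | data) = 18/41, P(r = 3 | data) = 25/82, P(r = 4 | data) = 8/41, P(r = 6 | data) = 2/41, P(r = 7 | data) = 1/82.
So P(green next | data) = Σ P(green next | H) P(H | data) = (1/4)(18/41) + (3/8)(25/82) + (1/2)(8/41) + (3/4)(2/41) + (7/8)(1/82) = 121/328.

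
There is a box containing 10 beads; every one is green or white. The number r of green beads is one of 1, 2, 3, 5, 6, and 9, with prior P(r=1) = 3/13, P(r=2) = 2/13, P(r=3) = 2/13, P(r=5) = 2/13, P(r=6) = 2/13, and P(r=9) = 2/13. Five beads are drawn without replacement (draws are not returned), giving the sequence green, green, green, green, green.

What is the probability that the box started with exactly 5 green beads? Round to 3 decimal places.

The likelihood of the observed sequence under each hypothesis: P(data | r = 1) = (1/10)(0/9) = 0; P(data | r = 2) = (2/10)(1/9)(0/8) = 0; P(data | r = 3) = (3/10)(2/9)(1/8)(0/7) = 0; P(data | r = 5) = (5/10)(4/9)(3/8)(2/7)(1/6) = 0.0039683; P(data | r = 6) = (6/10)(5/9)(4/8)(3/7)(2/6) = 0.02381; P(data | r = 9) = (9/10)(8/9)(7/8)(6/7)(5/6) = 0.5.
Multiplying each by its prior: 3/13 · 0 = 0, 2/13 · 0 = 0, 2/13 · 0 = 0, 2/13 · 0.0039683 = 0.0006105, 2/13 · 0.02381 = 0.003663, 2/13 · 0.5 = 0.076923; these sum to 0.081197.
Therefore the posterior P(r = 5 | data) = (0.0006105) / (0.081197) = 0.0075188.

0.008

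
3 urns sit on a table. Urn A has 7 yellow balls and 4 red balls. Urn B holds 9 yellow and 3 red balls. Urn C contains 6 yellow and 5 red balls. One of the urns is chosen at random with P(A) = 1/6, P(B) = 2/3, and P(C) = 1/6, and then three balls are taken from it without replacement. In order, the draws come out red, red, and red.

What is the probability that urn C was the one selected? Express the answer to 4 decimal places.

Under each hypothesis, the probability of the observed sequence is: P(data | urn A) = (4/11)(3/10)(2/9) = 4/165; P(data | urn B) = (3/12)(2/11)(1/10) = 1/220; P(data | urn C) = (5/11)(4/10)(3/9) = 2/33.
Multiplying each by its prior: 1/6 · 4/165 = 2/495, 2/3 · 1/220 = 1/330, 1/6 · 2/33 = 1/99; with total 17/990.
By Bayes' rule, P(urn C | data) = (1/99) / (17/990) = 10/17.

0.5882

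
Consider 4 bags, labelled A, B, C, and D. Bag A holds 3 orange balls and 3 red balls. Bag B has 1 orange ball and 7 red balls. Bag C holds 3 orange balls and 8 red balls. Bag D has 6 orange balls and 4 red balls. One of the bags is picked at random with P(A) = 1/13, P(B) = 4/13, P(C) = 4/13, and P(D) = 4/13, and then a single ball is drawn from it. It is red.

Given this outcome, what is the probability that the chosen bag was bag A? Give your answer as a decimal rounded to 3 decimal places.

The likelihood of this draw under each hypothesis: P(data | bag A) = (3/6) = 1/2; P(data | bag B) = (7/8) = 7/8; P(data | bag C) = (8/11) = 8/11; P(data | bag D) = (4/10) = 2/5.
The prior-weighted likelihoods are 1/13 · 1/2 = 1/26, 4/13 · 7/8 = 7/26, 4/13 · 8/11 = 32/143, 4/13 · 2/5 = 8/65; with total 36/55.
Therefore the posterior P(bag A | data) = (1/26) / (36/55) = 55/936.

0.059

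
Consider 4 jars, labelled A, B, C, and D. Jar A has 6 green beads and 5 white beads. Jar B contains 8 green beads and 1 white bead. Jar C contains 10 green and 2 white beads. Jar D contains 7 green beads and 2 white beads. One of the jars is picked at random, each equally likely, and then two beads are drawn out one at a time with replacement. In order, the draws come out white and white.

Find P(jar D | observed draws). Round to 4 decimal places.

0.1668

The likelihood of the observed sequence under each hypothesis: P(data | jar A) = (5/11)(5/11) = 0.20661; P(data | jar B) = (1/9)(1/9) = 0.012346; P(data | jar C) = (2/12)(2/12) = 0.027778; P(data | jar D) = (2/9)(2/9) = 0.049383.
Weighting by the prior gives 1/4 · 0.20661 = 0.051653, 1/4 · 0.012346 = 0.0030864, 1/4 · 0.027778 = 0.0069444, 1/4 · 0.049383 = 0.012346; summing to 0.074029.
Therefore the posterior P(jar D | data) = (0.012346) / (0.074029) = 0.16677.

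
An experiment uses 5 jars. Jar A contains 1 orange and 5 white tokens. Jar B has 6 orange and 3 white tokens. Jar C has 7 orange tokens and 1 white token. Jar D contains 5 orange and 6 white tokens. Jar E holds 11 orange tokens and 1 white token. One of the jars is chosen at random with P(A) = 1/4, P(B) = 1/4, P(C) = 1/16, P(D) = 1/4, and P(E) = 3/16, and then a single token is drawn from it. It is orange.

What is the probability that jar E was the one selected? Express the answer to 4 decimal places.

The likelihood of this draw under each hypothesis: P(data | jar A) = (1/6) = 0.16667; P(data | jar B) = (6/9) = 0.66667; P(data | jar C) = (7/8) = 0.875; P(data | jar D) = (5/11) = 0.45455; P(data | jar E) = (11/12) = 0.91667.
Multiplying each by its prior: 1/4 · 0.16667 = 0.041667, 1/4 · 0.66667 = 0.16667, 1/16 · 0.875 = 0.054688, 1/4 · 0.45455 = 0.11364, 3/16 · 0.91667 = 0.17188; with total 0.54853.
By Bayes' rule, P(jar E | data) = (0.17188) / (0.54853) = 0.31334.

0.3133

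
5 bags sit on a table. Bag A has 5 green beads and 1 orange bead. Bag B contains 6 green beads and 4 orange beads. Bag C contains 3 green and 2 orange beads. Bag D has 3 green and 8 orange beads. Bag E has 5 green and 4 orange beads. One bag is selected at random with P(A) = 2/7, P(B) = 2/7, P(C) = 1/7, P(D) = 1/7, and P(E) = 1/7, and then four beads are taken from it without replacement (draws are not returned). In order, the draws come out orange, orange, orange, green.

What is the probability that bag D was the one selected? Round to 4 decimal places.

0.5679

Compute the likelihood of the observed sequence for each case: P(data | bag A) = (1/6)(0/5) = 0; P(data | bag B) = (4/10)(3/9)(2/8)(6/7) = 0.028571; P(data | bag C) = (2/5)(1/4)(0/3) = 0; P(data | bag D) = (8/11)(7/10)(6/9)(3/8) = 0.12727; P(data | bag E) = (4/9)(3/8)(2/7)(5/6) = 0.039683.
Weighting by the prior gives 2/7 · 0 = 0, 2/7 · 0.028571 = 0.0081633, 1/7 · 0 = 0, 1/7 · 0.12727 = 0.018182, 1/7 · 0.039683 = 0.0056689; with total 0.032014.
Therefore the posterior P(bag D | data) = (0.018182) / (0.032014) = 0.56793.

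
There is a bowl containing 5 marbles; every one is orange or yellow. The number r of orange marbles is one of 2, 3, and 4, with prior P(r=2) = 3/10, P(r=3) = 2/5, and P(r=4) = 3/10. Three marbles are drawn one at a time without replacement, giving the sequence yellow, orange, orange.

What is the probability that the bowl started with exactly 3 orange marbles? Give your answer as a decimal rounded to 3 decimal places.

0.471

For each hypothesis, P(data | H) works out to: P(data | r = 2) = (3/5)(2/4)(1/3) = 1/10; P(data | r = 3) = (2/5)(3/4)(2/3) = 1/5; P(data | r = 4) = (1/5)(4/4)(3/3) = 1/5.
Weighting by the prior gives 3/10 · 1/10 = 3/100, 2/5 · 1/5 = 2/25, 3/10 · 1/5 = 3/50; these sum to 17/100.
Hence P(r = 3 | data) = (2/25) / (17/100) = 8/17.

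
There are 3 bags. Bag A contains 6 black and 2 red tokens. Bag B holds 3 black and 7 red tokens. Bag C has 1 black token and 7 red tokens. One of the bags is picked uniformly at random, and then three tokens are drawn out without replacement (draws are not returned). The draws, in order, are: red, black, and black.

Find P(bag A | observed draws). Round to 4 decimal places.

For each hypothesis, P(data | H) works out to: P(data | bag A) = (2/8)(6/7)(5/6) = 0.17857; P(data | bag B) = (7/10)(3/9)(2/8) = 0.058333; P(data | bag C) = (7/8)(1/7)(0/6) = 0.
Multiplying each by its prior: 1/3 · 0.17857 = 0.059524, 1/3 · 0.058333 = 0.019444, 1/3 · 0 = 0; these sum to 0.078968.
By Bayes' rule, P(bag A | data) = (0.059524) / (0.078968) = 0.75377.

0.7538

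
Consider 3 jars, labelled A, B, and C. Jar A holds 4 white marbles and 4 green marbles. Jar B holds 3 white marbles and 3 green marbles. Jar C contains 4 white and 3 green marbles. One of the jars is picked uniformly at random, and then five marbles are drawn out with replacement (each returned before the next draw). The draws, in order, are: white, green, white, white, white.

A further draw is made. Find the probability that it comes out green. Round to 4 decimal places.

Under each hypothesis, the probability of the observed sequence is: P(data | jar A) = (4/8)(4/8)(4/8)(4/8)(4/8) = 0.03125; P(data | jar B) = (3/6)(3/6)(3/6)(3/6)(3/6) = 0.03125; P(data | jar C) = (4/7)(3/7)(4/7)(4/7)(4/7) = 0.045695.
Weighting by the prior gives 1/3 · 0.03125 = 0.010417, 1/3 · 0.03125 = 0.010417, 1/3 · 0.045695 = 0.015232; with total 0.036065.
Dividing through by the total gives posterior P(jar A | data) = 0.28883, P(jar B | data) = 0.28883, P(jar C | data) = 0.42234.
So P(green next | data) = Σ P(green next | H) P(H | data) = (1/2)(0.28883) + (1/2)(0.28883) + (3/7)(0.42234) = 0.46983.

0.4698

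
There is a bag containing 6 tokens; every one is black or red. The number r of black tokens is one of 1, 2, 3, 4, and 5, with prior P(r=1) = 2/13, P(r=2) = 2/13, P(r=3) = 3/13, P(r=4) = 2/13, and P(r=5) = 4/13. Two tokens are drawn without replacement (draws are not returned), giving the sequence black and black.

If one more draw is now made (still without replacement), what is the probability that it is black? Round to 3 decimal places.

For each hypothesis, P(data | H) works out to: P(data | r = 1) = (1/6)(0/5) = 0; P(data | r = 2) = (2/6)(1/5) = 1/15; P(data | r = 3) = (3/6)(2/5) = 1/5; P(data | r = 4) = (4/6)(3/5) = 2/5; P(data | r = 5) = (5/6)(4/5) = 2/3.
The prior-weighted likelihoods are 2/13 · 0 = 0, 2/13 · 1/15 = 2/195, 3/13 · 1/5 = 3/65, 2/13 · 2/5 = 4/65, 4/13 · 2/3 = 8/39; these sum to 21/65.
Dividing through by the total gives posterior P(r = 1 | data) = 0, P(r = 2 | data) = 2/63, P(r = 3 | data) = 1/7, P(r = 4 | data) = 4/21, P(r = 5 | data) = 40/63.
The predictive probability is P(black next | data) = (0)(2/63) + (1/4)(1/7) + (1/2)(4/21) + (3/4)(40/63) = 17/28.

0.607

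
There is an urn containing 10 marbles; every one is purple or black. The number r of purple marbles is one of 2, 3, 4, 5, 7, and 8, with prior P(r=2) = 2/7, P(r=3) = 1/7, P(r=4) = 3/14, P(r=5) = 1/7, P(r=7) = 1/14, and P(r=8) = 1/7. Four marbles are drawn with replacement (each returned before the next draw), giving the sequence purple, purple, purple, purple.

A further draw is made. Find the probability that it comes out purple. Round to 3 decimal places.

The likelihood of the observed sequence under each hypothesis: P(data | r = 2) = (2/10)(2/10)(2/10)(2/10) = 0.0016; P(data | r = 3) = (3/10)(3/10)(3/10)(3/10) = 0.0081; P(data | r = 4) = (4/10)(4/10)(4/10)(4/10) = 0.0256; P(data | r = 5) = (5/10)(5/10)(5/10)(5/10) = 0.0625; P(data | r = 7) = (7/10)(7/10)(7/10)(7/10) = 0.2401; P(data | r = 8) = (8/10)(8/10)(8/10)(8/10) = 0.4096.
Weighting by the prior gives 2/7 · 0.0016 = 0.00045714, 1/7 · 0.0081 = 0.0011571, 3/14 · 0.0256 = 0.0054857, 1/7 · 0.0625 = 0.0089286, 1/14 · 0.2401 = 0.01715, 1/7 · 0.4096 = 0.058514; with total 0.091693.
The posterior is then P(r = 2 | data) = 0.0049856, P(r = 3 | data) = 0.01262, P(r = 4 | data) = 0.059827, P(r = 5 | data) = 0.097375, P(r = 7 | data) = 0.18704, P(r = 8 | data) = 0.63816.
So P(purple next | data) = Σ P(purple next | H) P(H | data) = (1/5)(0.0049856) + (3/10)(0.01262) + (2/5)(0.059827) + (1/2)(0.097375) + (7/10)(0.18704) + (4/5)(0.63816) = 0.71885.

0.719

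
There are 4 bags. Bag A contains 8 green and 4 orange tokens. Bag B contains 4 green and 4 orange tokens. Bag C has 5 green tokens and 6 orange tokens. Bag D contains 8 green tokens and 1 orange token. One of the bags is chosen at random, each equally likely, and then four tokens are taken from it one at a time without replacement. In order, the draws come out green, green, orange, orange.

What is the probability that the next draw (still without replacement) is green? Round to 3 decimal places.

Under each hypothesis, the probability of the observed sequence is: P(data | bag A) = (8/12)(7/11)(4/10)(3/9) = 0.056566; P(data | bag B) = (4/8)(3/7)(4/6)(3/5) = 0.085714; P(data | bag C) = (5/11)(4/10)(6/9)(5/8) = 0.075758; P(data | bag D) = (8/9)(7/8)(1/7)(0/6) = 0.
The prior-weighted likelihoods are 1/4 · 0.056566 = 0.014141, 1/4 · 0.085714 = 0.021429, 1/4 · 0.075758 = 0.018939, 1/4 · 0 = 0; summing to 0.054509.
Dividing through by the total gives posterior P(bag A | data) = 0.25943, P(bag B | data) = 0.39312, P(bag C | data) = 0.34745, P(bag D | data) = 0.
Averaging over the posterior, P(green next | data) = (3/4)(0.25943) + (1/2)(0.39312) + (3/7)(0.34745) = 0.54004.

0.540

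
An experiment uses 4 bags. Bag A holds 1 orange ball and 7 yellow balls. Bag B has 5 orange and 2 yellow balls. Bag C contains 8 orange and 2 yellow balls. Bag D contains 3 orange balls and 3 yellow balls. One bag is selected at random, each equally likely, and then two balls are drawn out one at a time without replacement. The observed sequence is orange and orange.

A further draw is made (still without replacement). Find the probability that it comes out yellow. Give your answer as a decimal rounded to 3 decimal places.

Compute the likelihood of the observed sequence for each case: P(data | bag A) = (1/8)(0/7) = 0; P(data | bag B) = (5/7)(4/6) = 0.47619; P(data | bag C) = (8/10)(7/9) = 0.62222; P(data | bag D) = (3/6)(2/5) = 0.2.
Multiplying each by its prior: 1/4 · 0 = 0, 1/4 · 0.47619 = 0.11905, 1/4 · 0.62222 = 0.15556, 1/4 · 0.2 = 0.05; these sum to 0.3246.
Dividing through by the total gives posterior P(bag A | data) = 0, P(bag B | data) = 0.36675, P(bag C | data) = 0.47922, P(bag D | data) = 0.15403.
The predictive probability is P(yellow next | data) = (2/5)(0.36675) + (1/4)(0.47922) + (3/4)(0.15403) = 0.38203.

0.382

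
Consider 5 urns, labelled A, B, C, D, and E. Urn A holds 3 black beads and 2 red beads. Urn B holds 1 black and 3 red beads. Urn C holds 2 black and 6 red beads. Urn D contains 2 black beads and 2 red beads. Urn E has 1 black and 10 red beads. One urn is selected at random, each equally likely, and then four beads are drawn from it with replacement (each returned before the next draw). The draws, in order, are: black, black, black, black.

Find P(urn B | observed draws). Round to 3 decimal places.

0.020

Compute the likelihood of the observed sequence for each case: P(data | urn A) = (3/5)(3/5)(3/5)(3/5) = 0.1296; P(data | urn B) = (1/4)(1/4)(1/4)(1/4) = 0.0039062; P(data | urn C) = (2/8)(2/8)(2/8)(2/8) = 0.0039062; P(data | urn D) = (2/4)(2/4)(2/4)(2/4) = 0.0625; P(data | urn E) = (1/11)(1/11)(1/11)(1/11) = 6.8301e-05.
Weighting by the prior gives 1/5 · 0.1296 = 0.02592, 1/5 · 0.0039062 = 0.00078125, 1/5 · 0.0039062 = 0.00078125, 1/5 · 0.0625 = 0.0125, 1/5 · 6.8301e-05 = 1.366e-05; with total 0.039996.
Hence P(urn B | data) = (0.00078125) / (0.039996) = 0.019533.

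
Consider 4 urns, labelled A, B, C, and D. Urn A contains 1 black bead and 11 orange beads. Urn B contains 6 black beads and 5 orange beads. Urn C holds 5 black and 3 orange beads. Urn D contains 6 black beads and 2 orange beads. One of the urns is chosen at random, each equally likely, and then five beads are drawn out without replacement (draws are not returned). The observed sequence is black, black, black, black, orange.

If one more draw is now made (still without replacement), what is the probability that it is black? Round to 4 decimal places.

0.5182

The likelihood of the observed sequence under each hypothesis: P(data | urn A) = (1/12)(0/11) = 0; P(data | urn B) = (6/11)(5/10)(4/9)(3/8)(5/7) = 5/154; P(data | urn C) = (5/8)(4/7)(3/6)(2/5)(3/4) = 3/56; P(data | urn D) = (6/8)(5/7)(4/6)(3/5)(2/4) = 3/28.
Multiplying each by its prior: 1/4 · 0 = 0, 1/4 · 5/154 = 5/616, 1/4 · 3/56 = 3/224, 1/4 · 3/28 = 3/112; with total 17/352.
Dividing through by the total gives posterior P(urn A | data) = 0, P(urn B | data) = 20/119, P(urn C | data) = 33/119, P(urn D | data) = 66/119.
The predictive probability is P(black next | data) = (1/3)(20/119) + (1/3)(33/119) + (2/3)(66/119) = 185/357.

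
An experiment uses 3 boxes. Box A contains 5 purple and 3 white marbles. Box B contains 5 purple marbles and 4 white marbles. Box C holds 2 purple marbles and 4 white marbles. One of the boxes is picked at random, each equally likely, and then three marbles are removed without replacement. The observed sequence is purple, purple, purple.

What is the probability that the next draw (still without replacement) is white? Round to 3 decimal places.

0.627

Under each hypothesis, the probability of the observed sequence is: P(data | box A) = (5/8)(4/7)(3/6) = 5/28; P(data | box B) = (5/9)(4/8)(3/7) = 5/42; P(data | box C) = (2/6)(1/5)(0/4) = 0.
The prior-weighted likelihoods are 1/3 · 5/28 = 5/84, 1/3 · 5/42 = 5/126, 1/3 · 0 = 0; summing to 25/252.
The posterior is then P(box A | data) = 3/5, P(box B | data) = 2/5, P(box C | data) = 0.
So P(white next | data) = Σ P(white next | H) P(H | data) = (3/5)(3/5) + (2/3)(2/5) = 47/75.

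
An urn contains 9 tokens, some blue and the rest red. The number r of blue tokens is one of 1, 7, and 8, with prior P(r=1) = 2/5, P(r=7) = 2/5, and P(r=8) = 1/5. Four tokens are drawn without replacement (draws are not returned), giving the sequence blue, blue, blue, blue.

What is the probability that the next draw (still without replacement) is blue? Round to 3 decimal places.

0.700

Compute the likelihood of the observed sequence for each case: P(data | r = 1) = (1/9)(0/8) = 0; P(data | r = 7) = (7/9)(6/8)(5/7)(4/6) = 5/18; P(data | r = 8) = (8/9)(7/8)(6/7)(5/6) = 5/9.
Multiplying each by its prior: 2/5 · 0 = 0, 2/5 · 5/18 = 1/9, 1/5 · 5/9 = 1/9; these sum to 2/9.
Dividing through by the total gives posterior P(r = 1 | data) = 0, P(r = 7 | data) = 1/2, P(r = 8 | data) = 1/2.
Averaging over the posterior, P(blue next | data) = (3/5)(1/2) + (4/5)(1/2) = 7/10.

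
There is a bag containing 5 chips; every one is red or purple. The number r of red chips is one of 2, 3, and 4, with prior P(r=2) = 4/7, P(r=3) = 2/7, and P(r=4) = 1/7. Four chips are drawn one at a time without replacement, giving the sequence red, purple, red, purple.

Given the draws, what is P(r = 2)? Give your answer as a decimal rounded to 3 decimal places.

Under each hypothesis, the probability of the observed sequence is: P(data | r = 2) = (2/5)(3/4)(1/3)(2/2) = 1/10; P(data | r = 3) = (3/5)(2/4)(2/3)(1/2) = 1/10; P(data | r = 4) = (4/5)(1/4)(3/3)(0/2) = 0.
Weighting by the prior gives 4/7 · 1/10 = 2/35, 2/7 · 1/10 = 1/35, 1/7 · 0 = 0; summing to 3/35.
Hence P(r = 2 | data) = (2/35) / (3/35) = 2/3.

0.667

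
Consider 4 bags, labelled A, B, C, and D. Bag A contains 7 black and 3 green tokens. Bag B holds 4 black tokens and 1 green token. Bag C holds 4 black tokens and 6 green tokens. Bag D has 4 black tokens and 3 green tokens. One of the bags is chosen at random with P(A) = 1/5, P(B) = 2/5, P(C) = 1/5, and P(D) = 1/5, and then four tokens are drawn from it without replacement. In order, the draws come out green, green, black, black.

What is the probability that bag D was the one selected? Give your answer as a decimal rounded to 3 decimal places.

Compute the likelihood of the observed sequence for each case: P(data | bag A) = (3/10)(2/9)(7/8)(6/7) = 1/20; P(data | bag B) = (1/5)(0/4) = 0; P(data | bag C) = (6/10)(5/9)(4/8)(3/7) = 1/14; P(data | bag D) = (3/7)(2/6)(4/5)(3/4) = 3/35.
Weighting by the prior gives 1/5 · 1/20 = 1/100, 2/5 · 0 = 0, 1/5 · 1/14 = 1/70, 1/5 · 3/35 = 3/175; these sum to 29/700.
Therefore the posterior P(bag D | data) = (3/175) / (29/700) = 12/29.

0.414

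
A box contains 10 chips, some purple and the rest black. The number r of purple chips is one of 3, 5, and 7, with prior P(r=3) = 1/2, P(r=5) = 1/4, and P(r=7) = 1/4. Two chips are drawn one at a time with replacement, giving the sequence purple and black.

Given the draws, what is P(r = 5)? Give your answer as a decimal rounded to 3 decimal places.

0.284

The likelihood of the observed sequence under each hypothesis: P(data | r = 3) = (3/10)(7/10) = 21/100; P(data | r = 5) = (5/10)(5/10) = 1/4; P(data | r = 7) = (7/10)(3/10) = 21/100.
The prior-weighted likelihoods are 1/2 · 21/100 = 21/200, 1/4 · 1/4 = 1/16, 1/4 · 21/100 = 21/400; with total 11/50.
So P(r = 5 | data) = (1/16) / (11/50) = 25/88.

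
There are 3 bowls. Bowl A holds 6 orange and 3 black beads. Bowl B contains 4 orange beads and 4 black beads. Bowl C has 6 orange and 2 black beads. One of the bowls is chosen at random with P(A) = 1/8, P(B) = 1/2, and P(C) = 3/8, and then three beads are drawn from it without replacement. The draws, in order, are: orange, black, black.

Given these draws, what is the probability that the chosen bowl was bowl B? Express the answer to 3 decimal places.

The likelihood of the observed sequence under each hypothesis: P(data | bowl A) = (6/9)(3/8)(2/7) = 1/14; P(data | bowl B) = (4/8)(4/7)(3/6) = 1/7; P(data | bowl C) = (6/8)(2/7)(1/6) = 1/28.
The prior-weighted likelihoods are 1/8 · 1/14 = 1/112, 1/2 · 1/7 = 1/14, 3/8 · 1/28 = 3/224; with total 3/32.
Hence P(bowl B | data) = (1/14) / (3/32) = 16/21.

0.762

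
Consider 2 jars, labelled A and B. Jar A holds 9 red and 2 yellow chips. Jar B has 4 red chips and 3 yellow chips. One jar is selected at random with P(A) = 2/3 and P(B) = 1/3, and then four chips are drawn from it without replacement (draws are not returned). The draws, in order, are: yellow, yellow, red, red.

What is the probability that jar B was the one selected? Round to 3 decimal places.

0.702

Under each hypothesis, the probability of the observed sequence is: P(data | jar A) = (2/11)(1/10)(9/9)(8/8) = 0.018182; P(data | jar B) = (3/7)(2/6)(4/5)(3/4) = 0.085714.
The prior-weighted likelihoods are 2/3 · 0.018182 = 0.012121, 1/3 · 0.085714 = 0.028571; with total 0.040693.
So P(jar B | data) = (0.028571) / (0.040693) = 0.70213.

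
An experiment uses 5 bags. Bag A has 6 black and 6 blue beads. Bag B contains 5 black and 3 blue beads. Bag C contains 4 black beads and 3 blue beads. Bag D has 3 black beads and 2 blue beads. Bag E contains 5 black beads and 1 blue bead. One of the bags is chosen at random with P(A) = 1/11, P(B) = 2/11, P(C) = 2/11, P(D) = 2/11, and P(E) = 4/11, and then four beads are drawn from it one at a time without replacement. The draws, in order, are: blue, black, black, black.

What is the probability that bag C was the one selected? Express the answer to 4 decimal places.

Compute the likelihood of the observed sequence for each case: P(data | bag A) = (6/12)(6/11)(5/10)(4/9) = 0.060606; P(data | bag B) = (3/8)(5/7)(4/6)(3/5) = 0.10714; P(data | bag C) = (3/7)(4/6)(3/5)(2/4) = 0.085714; P(data | bag D) = (2/5)(3/4)(2/3)(1/2) = 0.1; P(data | bag E) = (1/6)(5/5)(4/4)(3/3) = 0.16667.
The prior-weighted likelihoods are 1/11 · 0.060606 = 0.0055096, 2/11 · 0.10714 = 0.019481, 2/11 · 0.085714 = 0.015584, 2/11 · 0.1 = 0.018182, 4/11 · 0.16667 = 0.060606; summing to 0.11936.
Therefore the posterior P(bag C | data) = (0.015584) / (0.11936) = 0.13056.

0.1306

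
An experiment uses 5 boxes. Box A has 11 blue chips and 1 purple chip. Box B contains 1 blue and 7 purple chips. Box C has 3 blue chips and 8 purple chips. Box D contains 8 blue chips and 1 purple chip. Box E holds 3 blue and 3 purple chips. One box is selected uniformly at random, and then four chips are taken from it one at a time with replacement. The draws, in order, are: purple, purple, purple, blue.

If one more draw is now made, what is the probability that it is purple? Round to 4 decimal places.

Compute the likelihood of the observed sequence for each case: P(data | box A) = (1/12)(1/12)(1/12)(11/12) = 0.00053048; P(data | box B) = (7/8)(7/8)(7/8)(1/8) = 0.08374; P(data | box C) = (8/11)(8/11)(8/11)(3/11) = 0.10491; P(data | box D) = (1/9)(1/9)(1/9)(8/9) = 0.0012193; P(data | box E) = (3/6)(3/6)(3/6)(3/6) = 0.0625.
Multiplying each by its prior: 1/5 · 0.00053048 = 0.0001061, 1/5 · 0.08374 = 0.016748, 1/5 · 0.10491 = 0.020982, 1/5 · 0.0012193 = 0.00024387, 1/5 · 0.0625 = 0.0125; these sum to 0.05058.
Normalising, the posterior is P(box A | data) = 0.0020976, P(box B | data) = 0.33112, P(box C | data) = 0.41483, P(box D | data) = 0.0048214, P(box E | data) = 0.24713.
So P(purple next | data) = Σ P(purple next | H) P(H | data) = (1/12)(0.0020976) + (7/8)(0.33112) + (8/11)(0.41483) + (1/9)(0.0048214) + (1/2)(0.24713) = 0.7157.

0.7157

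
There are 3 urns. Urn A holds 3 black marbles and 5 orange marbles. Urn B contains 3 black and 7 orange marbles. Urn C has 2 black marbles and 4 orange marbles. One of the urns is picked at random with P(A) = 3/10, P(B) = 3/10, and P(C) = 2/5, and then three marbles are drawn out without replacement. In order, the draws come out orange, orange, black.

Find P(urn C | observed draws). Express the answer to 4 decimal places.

For each hypothesis, P(data | H) works out to: P(data | urn A) = (5/8)(4/7)(3/6) = 0.17857; P(data | urn B) = (7/10)(6/9)(3/8) = 0.175; P(data | urn C) = (4/6)(3/5)(2/4) = 0.2.
The prior-weighted likelihoods are 3/10 · 0.17857 = 0.053571, 3/10 · 0.175 = 0.0525, 2/5 · 0.2 = 0.08; summing to 0.18607.
By Bayes' rule, P(urn C | data) = (0.08) / (0.18607) = 0.42994.

0.4299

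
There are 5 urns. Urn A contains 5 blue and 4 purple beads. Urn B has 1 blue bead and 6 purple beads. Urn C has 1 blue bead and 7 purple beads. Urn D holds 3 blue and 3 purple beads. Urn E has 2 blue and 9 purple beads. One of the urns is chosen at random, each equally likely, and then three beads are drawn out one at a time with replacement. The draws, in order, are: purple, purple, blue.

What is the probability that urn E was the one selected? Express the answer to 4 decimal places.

0.2185

Under each hypothesis, the probability of the observed sequence is: P(data | urn A) = (4/9)(4/9)(5/9) = 0.10974; P(data | urn B) = (6/7)(6/7)(1/7) = 0.10496; P(data | urn C) = (7/8)(7/8)(1/8) = 0.095703; P(data | urn D) = (3/6)(3/6)(3/6) = 0.125; P(data | urn E) = (9/11)(9/11)(2/11) = 0.12171.
Multiplying each by its prior: 1/5 · 0.10974 = 0.021948, 1/5 · 0.10496 = 0.020991, 1/5 · 0.095703 = 0.019141, 1/5 · 0.125 = 0.025, 1/5 · 0.12171 = 0.024343; with total 0.11142.
So P(urn E | data) = (0.024343) / (0.11142) = 0.21847.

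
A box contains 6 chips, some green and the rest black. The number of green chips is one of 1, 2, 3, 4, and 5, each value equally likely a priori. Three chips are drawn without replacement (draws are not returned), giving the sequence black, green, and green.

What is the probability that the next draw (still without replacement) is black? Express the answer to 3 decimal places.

The likelihood of the observed sequence under each hypothesis: P(data | r = 1) = (5/6)(1/5)(0/4) = 0; P(data | r = 2) = (4/6)(2/5)(1/4) = 1/15; P(data | r = 3) = (3/6)(3/5)(2/4) = 3/20; P(data | r = 4) = (2/6)(4/5)(3/4) = 1/5; P(data | r = 5) = (1/6)(5/5)(4/4) = 1/6.
Weighting by the prior gives 1/5 · 0 = 0, 1/5 · 1/15 = 1/75, 1/5 · 3/20 = 3/100, 1/5 · 1/5 = 1/25, 1/5 · 1/6 = 1/30; with total 7/60.
Dividing through by the total gives posterior P(r = 1 | data) = 0, P(r = 2 | data) = 4/35, P(r = 3 | data) = 9/35, P(r = 4 | data) = 12/35, P(r = 5 | data) = 2/7.
The predictive probability is P(black next | data) = (1)(4/35) + (2/3)(9/35) + (1/3)(12/35) + (0)(2/7) = 2/5.

0.400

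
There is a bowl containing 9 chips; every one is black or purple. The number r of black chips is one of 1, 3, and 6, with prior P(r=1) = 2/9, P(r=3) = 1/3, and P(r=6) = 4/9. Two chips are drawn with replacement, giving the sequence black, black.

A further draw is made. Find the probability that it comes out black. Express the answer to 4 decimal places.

0.6082

The likelihood of the observed sequence under each hypothesis: P(data | r = 1) = (1/9)(1/9) = 1/81; P(data | r = 3) = (3/9)(3/9) = 1/9; P(data | r = 6) = (6/9)(6/9) = 4/9.
Multiplying each by its prior: 2/9 · 1/81 = 2/729, 1/3 · 1/9 = 1/27, 4/9 · 4/9 = 16/81; summing to 173/729.
Normalising, the posterior is P(r = 1 | data) = 0.011561, P(r = 3 | data) = 0.15607, P(r = 6 | data) = 0.83237.
Averaging over the posterior, P(black next | data) = (1/9)(0.011561) + (1/3)(0.15607) + (2/3)(0.83237) = 0.60822.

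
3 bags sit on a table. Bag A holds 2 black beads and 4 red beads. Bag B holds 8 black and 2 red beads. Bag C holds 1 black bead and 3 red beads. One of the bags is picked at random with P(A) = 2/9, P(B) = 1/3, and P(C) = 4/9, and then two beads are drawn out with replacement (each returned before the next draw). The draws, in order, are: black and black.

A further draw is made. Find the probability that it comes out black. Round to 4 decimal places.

0.6992

Under each hypothesis, the probability of the observed sequence is: P(data | bag A) = (2/6)(2/6) = 0.11111; P(data | bag B) = (8/10)(8/10) = 0.64; P(data | bag C) = (1/4)(1/4) = 0.0625.
The prior-weighted likelihoods are 2/9 · 0.11111 = 0.024691, 1/3 · 0.64 = 0.21333, 4/9 · 0.0625 = 0.027778; these sum to 0.2658.
The posterior is then P(bag A | data) = 0.092894, P(bag B | data) = 0.8026, P(bag C | data) = 0.10451.
So P(black next | data) = Σ P(black next | H) P(H | data) = (1/3)(0.092894) + (4/5)(0.8026) + (1/4)(0.10451) = 0.69917.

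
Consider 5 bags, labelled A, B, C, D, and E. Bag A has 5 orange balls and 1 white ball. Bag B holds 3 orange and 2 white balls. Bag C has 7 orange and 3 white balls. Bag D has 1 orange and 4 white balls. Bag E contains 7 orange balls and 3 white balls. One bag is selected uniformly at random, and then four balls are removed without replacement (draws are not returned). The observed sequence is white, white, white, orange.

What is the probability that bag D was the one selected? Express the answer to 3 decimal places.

0.923

The likelihood of the observed sequence under each hypothesis: P(data | bag A) = (1/6)(0/5) = 0; P(data | bag B) = (2/5)(1/4)(0/3) = 0; P(data | bag C) = (3/10)(2/9)(1/8)(7/7) = 1/120; P(data | bag D) = (4/5)(3/4)(2/3)(1/2) = 1/5; P(data | bag E) = (3/10)(2/9)(1/8)(7/7) = 1/120.
Multiplying each by its prior: 1/5 · 0 = 0, 1/5 · 0 = 0, 1/5 · 1/120 = 1/600, 1/5 · 1/5 = 1/25, 1/5 · 1/120 = 1/600; these sum to 13/300.
Hence P(bag D | data) = (1/25) / (13/300) = 12/13.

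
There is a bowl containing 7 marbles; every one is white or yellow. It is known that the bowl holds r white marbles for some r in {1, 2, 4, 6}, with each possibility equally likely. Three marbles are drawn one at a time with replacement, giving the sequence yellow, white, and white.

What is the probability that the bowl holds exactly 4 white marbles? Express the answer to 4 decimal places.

The likelihood of the observed sequence under each hypothesis: P(data | r = 1) = (6/7)(1/7)(1/7) = 6/343; P(data | r = 2) = (5/7)(2/7)(2/7) = 20/343; P(data | r = 4) = (3/7)(4/7)(4/7) = 48/343; P(data | r = 6) = (1/7)(6/7)(6/7) = 36/343.
The prior-weighted likelihoods are 1/4 · 6/343 = 3/686, 1/4 · 20/343 = 5/343, 1/4 · 48/343 = 12/343, 1/4 · 36/343 = 9/343; these sum to 55/686.
By Bayes' rule, P(r = 4 | data) = (12/343) / (55/686) = 24/55.

0.4364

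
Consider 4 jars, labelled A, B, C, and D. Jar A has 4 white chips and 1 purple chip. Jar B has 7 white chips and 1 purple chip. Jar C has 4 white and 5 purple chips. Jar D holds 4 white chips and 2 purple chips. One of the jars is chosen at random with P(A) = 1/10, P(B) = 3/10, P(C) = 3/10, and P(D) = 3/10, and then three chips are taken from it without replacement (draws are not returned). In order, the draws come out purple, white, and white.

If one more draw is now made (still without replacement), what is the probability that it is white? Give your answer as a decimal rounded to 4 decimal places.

Compute the likelihood of the observed sequence for each case: P(data | jar A) = (1/5)(4/4)(3/3) = 0.2; P(data | jar B) = (1/8)(7/7)(6/6) = 0.125; P(data | jar C) = (5/9)(4/8)(3/7) = 0.11905; P(data | jar D) = (2/6)(4/5)(3/4) = 0.2.
Weighting by the prior gives 1/10 · 0.2 = 0.02, 3/10 · 0.125 = 0.0375, 3/10 · 0.11905 = 0.035714, 3/10 · 0.2 = 0.06; these sum to 0.15321.
Normalising, the posterior is P(jar A | data) = 0.13054, P(jar B | data) = 0.24476, P(jar C | data) = 0.2331, P(jar D | data) = 0.39161.
The predictive probability is P(white next | data) = (1)(0.13054) + (1)(0.24476) + (1/3)(0.2331) + (2/3)(0.39161) = 0.71406.

0.7141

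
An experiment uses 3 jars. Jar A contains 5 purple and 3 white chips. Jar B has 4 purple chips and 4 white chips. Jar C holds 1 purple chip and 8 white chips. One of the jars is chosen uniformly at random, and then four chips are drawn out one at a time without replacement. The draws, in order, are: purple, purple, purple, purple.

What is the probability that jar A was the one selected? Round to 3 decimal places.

0.833

For each hypothesis, P(data | H) works out to: P(data | jar A) = (5/8)(4/7)(3/6)(2/5) = 1/14; P(data | jar B) = (4/8)(3/7)(2/6)(1/5) = 1/70; P(data | jar C) = (1/9)(0/8) = 0.
Weighting by the prior gives 1/3 · 1/14 = 1/42, 1/3 · 1/70 = 1/210, 1/3 · 0 = 0; with total 1/35.
Hence P(jar A | data) = (1/42) / (1/35) = 5/6.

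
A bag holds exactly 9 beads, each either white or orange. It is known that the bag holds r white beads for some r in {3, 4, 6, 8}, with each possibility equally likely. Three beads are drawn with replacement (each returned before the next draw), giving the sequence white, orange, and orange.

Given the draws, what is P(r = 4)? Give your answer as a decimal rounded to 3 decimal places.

Under each hypothesis, the probability of the observed sequence is: P(data | r = 3) = (3/9)(6/9)(6/9) = 4/27; P(data | r = 4) = (4/9)(5/9)(5/9) = 100/729; P(data | r = 6) = (6/9)(3/9)(3/9) = 2/27; P(data | r = 8) = (8/9)(1/9)(1/9) = 8/729.
Weighting by the prior gives 1/4 · 4/27 = 1/27, 1/4 · 100/729 = 25/729, 1/4 · 2/27 = 1/54, 1/4 · 8/729 = 2/729; summing to 5/54.
So P(r = 4 | data) = (25/729) / (5/54) = 10/27.

0.370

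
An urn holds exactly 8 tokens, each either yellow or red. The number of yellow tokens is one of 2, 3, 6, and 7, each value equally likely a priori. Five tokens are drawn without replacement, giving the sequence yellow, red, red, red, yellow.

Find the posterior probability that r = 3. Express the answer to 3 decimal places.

For each hypothesis, P(data | H) works out to: P(data | r = 2) = (2/8)(6/7)(5/6)(4/5)(1/4) = 1/28; P(data | r = 3) = (3/8)(5/7)(4/6)(3/5)(2/4) = 3/56; P(data | r = 6) = (6/8)(2/7)(1/6)(0/5) = 0; P(data | r = 7) = (7/8)(1/7)(0/6) = 0.
Multiplying each by its prior: 1/4 · 1/28 = 1/112, 1/4 · 3/56 = 3/224, 1/4 · 0 = 0, 1/4 · 0 = 0; summing to 5/224.
By Bayes' rule, P(r = 3 | data) = (3/224) / (5/224) = 3/5.

0.600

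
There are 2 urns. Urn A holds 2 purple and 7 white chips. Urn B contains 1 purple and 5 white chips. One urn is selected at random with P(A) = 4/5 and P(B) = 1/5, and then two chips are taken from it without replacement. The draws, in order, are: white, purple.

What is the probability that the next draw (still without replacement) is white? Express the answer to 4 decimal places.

Under each hypothesis, the probability of the observed sequence is: P(data | urn A) = (7/9)(2/8) = 7/36; P(data | urn B) = (5/6)(1/5) = 1/6.
Multiplying each by its prior: 4/5 · 7/36 = 7/45, 1/5 · 1/6 = 1/30; with total 17/90.
Normalising, the posterior is P(urn A | data) = 14/17, P(urn B | data) = 3/17.
The predictive probability is P(white next | data) = (6/7)(14/17) + (1)(3/17) = 15/17.

0.8824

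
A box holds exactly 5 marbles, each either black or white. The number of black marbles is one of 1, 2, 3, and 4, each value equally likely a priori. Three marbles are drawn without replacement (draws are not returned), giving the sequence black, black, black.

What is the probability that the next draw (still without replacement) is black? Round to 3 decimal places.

Under each hypothesis, the probability of the observed sequence is: P(data | r = 1) = (1/5)(0/4) = 0; P(data | r = 2) = (2/5)(1/4)(0/3) = 0; P(data | r = 3) = (3/5)(2/4)(1/3) = 1/10; P(data | r = 4) = (4/5)(3/4)(2/3) = 2/5.
Weighting by the prior gives 1/4 · 0 = 0, 1/4 · 0 = 0, 1/4 · 1/10 = 1/40, 1/4 · 2/5 = 1/10; these sum to 1/8.
Dividing through by the total gives posterior P(r = 1 | data) = 0, P(r = 2 | data) = 0, P(r = 3 | data) = 1/5, P(r = 4 | data) = 4/5.
Averaging over the posterior, P(black next | data) = (0)(1/5) + (1/2)(4/5) = 2/5.

0.400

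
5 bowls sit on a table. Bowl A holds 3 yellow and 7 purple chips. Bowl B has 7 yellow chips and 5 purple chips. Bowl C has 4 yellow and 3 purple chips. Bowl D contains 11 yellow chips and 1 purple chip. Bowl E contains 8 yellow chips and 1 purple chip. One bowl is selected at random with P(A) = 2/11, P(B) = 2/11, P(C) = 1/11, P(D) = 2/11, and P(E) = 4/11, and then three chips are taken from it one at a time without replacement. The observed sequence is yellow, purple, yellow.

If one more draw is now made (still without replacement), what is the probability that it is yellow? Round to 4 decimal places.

Under each hypothesis, the probability of the observed sequence is: P(data | bowl A) = (3/10)(7/9)(2/8) = 0.058333; P(data | bowl B) = (7/12)(5/11)(6/10) = 0.15909; P(data | bowl C) = (4/7)(3/6)(3/5) = 0.17143; P(data | bowl D) = (11/12)(1/11)(10/10) = 0.083333; P(data | bowl E) = (8/9)(1/8)(7/7) = 0.11111.
Weighting by the prior gives 2/11 · 0.058333 = 0.010606, 2/11 · 0.15909 = 0.028926, 1/11 · 0.17143 = 0.015584, 2/11 · 0.083333 = 0.015152, 4/11 · 0.11111 = 0.040404; summing to 0.11067.
Normalising, the posterior is P(bowl A | data) = 0.095834, P(bowl B | data) = 0.26136, P(bowl C | data) = 0.14082, P(bowl D | data) = 0.13691, P(bowl E | data) = 0.36508.
Averaging over the posterior, P(yellow next | data) = (1/7)(0.095834) + (5/9)(0.26136) + (1/2)(0.14082) + (1)(0.13691) + (1)(0.36508) = 0.73129.

0.7313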